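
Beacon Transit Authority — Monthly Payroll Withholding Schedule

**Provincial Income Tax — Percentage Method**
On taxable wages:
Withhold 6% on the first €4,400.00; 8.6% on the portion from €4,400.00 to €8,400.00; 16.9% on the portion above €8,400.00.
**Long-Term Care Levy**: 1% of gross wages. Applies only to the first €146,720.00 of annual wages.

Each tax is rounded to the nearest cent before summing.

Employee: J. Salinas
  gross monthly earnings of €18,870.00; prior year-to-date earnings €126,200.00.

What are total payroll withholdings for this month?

€2,566.13

Provincial Income Tax: taxable = €18,870.00
  €608.00 + 16.9% × (€18,870.00 − €8,400.00) = €608.00 + 16.9% × €10,470.00 = €2,377.43
Long-Term Care Levy: 1% × €18,870.00 = €188.70
Total: €2,377.43 + €188.70 = €2,566.13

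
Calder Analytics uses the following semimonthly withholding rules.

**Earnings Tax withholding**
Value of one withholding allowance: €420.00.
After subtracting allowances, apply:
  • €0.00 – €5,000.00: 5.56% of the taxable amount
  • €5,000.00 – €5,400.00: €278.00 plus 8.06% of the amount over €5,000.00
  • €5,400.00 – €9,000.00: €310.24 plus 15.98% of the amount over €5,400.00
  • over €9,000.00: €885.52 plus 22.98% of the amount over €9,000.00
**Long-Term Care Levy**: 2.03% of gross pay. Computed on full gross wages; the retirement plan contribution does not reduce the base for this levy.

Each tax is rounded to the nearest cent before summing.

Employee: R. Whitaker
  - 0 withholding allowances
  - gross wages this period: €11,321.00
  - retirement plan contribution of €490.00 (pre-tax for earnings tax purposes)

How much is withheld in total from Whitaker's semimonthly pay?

€1,536.10

Earnings Tax: taxable = €11,321.00 − €490.00 = €10,831.00
  €885.52 + 22.98% × (€10,831.00 − €9,000.00) = €885.52 + 22.98% × €1,831.00 = €1,306.28
Long-Term Care Levy: 2.03% × €11,321.00 = €229.82
Total: €1,306.28 + €229.82 = €1,536.10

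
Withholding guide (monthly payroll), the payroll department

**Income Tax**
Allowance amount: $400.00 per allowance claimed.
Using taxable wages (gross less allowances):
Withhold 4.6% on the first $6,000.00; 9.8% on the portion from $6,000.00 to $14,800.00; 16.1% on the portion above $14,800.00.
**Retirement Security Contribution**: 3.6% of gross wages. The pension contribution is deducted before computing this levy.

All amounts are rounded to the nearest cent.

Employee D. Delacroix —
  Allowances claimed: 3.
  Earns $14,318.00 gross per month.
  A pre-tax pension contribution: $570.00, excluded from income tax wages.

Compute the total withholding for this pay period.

Income Tax: taxable = $14,318.00 − $570.00 − 3×$400.00 = $12,548.00
  $276.00 + 9.8% × ($12,548.00 − $6,000.00) = $276.00 + 9.8% × $6,548.00 = $917.70
Retirement Security Contribution: 3.6% × $13,748.00 = $494.93
Total: $917.70 + $494.93 = $1,412.63

$1,412.63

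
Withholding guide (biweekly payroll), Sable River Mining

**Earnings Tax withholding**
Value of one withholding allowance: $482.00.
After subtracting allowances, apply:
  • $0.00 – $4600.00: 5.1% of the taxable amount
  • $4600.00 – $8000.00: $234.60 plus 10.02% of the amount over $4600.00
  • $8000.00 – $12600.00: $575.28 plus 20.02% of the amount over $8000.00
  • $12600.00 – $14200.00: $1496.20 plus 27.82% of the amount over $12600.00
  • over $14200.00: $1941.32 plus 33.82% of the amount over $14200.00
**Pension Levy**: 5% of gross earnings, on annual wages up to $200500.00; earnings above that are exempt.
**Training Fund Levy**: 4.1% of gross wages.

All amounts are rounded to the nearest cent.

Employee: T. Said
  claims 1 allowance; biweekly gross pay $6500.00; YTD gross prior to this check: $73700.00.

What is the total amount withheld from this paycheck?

$968.18

Earnings Tax: taxable = $6500.00 − 1×$482.00 = $6018.00
  $234.60 + 10.02% × ($6018.00 − $4600.00) = $234.60 + 10.02% × $1418.00 = $376.68
Pension Levy: 5% × $6500.00 = $325.00
Training Fund Levy: 4.1% × $6500.00 = $266.50
Total: $376.68 + $325.00 + $266.50 = $968.18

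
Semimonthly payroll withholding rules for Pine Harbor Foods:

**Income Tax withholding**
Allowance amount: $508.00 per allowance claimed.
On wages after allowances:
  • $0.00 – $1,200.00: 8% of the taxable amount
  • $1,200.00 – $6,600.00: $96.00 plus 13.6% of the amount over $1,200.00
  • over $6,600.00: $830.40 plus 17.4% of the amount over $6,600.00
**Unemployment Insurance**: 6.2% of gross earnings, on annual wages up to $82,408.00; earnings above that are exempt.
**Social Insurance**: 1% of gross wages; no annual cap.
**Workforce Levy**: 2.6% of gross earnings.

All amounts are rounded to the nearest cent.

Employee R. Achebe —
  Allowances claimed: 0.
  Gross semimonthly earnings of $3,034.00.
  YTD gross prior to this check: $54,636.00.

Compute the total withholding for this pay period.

Income Tax: taxable = $3,034.00
  $96.00 + 13.6% × ($3,034.00 − $1,200.00) = $96.00 + 13.6% × $1,834.00 = $345.42
Unemployment Insurance: 6.2% × $3,034.00 = $188.11
Social Insurance: 1% × $3,034.00 = $30.34
Workforce Levy: 2.6% × $3,034.00 = $78.88
Total: $345.42 + $188.11 + $30.34 + $78.88 = $642.75

$642.75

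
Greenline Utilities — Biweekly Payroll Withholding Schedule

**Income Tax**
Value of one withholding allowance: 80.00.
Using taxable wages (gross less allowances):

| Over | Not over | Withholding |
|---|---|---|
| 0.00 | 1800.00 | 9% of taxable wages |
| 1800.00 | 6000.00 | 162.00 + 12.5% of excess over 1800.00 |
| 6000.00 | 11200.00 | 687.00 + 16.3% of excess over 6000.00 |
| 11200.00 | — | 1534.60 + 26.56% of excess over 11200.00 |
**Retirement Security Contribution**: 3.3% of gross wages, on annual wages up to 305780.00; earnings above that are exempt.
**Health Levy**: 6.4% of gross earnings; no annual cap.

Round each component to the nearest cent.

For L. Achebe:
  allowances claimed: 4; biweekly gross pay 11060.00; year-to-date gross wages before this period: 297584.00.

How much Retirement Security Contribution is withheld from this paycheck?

Retirement Security Contribution: cap 305780.00 − YTD 297584.00 = 8196.00 subject; 3.3% × 8196.00 = 270.47

270.47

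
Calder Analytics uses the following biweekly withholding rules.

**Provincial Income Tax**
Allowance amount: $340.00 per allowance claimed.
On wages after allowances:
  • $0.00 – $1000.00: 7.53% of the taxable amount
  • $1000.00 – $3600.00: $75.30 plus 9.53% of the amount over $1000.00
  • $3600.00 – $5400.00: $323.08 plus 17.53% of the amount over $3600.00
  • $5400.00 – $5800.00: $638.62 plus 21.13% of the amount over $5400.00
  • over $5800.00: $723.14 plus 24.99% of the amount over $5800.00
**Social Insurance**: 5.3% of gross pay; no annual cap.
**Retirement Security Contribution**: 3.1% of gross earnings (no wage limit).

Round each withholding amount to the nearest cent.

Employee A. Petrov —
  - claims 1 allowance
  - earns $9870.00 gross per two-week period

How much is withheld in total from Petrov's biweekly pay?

Provincial Income Tax: taxable = $9870.00 − 1×$340.00 = $9530.00
  $723.14 + 24.99% × ($9530.00 − $5800.00) = $723.14 + 24.99% × $3730.00 = $1655.27
Social Insurance: 5.3% × $9870.00 = $523.11
Retirement Security Contribution: 3.1% × $9870.00 = $305.97
Total: $1655.27 + $523.11 + $305.97 = $2484.35

$2484.35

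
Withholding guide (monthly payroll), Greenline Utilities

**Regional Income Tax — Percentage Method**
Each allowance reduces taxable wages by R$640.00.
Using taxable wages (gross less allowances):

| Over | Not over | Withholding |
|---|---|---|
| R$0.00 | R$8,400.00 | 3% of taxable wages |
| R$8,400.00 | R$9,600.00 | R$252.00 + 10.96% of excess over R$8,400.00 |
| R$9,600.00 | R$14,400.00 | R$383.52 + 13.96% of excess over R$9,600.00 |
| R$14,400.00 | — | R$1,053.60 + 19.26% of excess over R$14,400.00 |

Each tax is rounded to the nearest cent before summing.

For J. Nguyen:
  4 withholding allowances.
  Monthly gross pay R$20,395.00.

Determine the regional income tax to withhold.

R$1,715.18

Regional Income Tax: taxable = R$20,395.00 − 4×R$640.00 = R$17,835.00
  R$1,053.60 + 19.26% × (R$17,835.00 − R$14,400.00) = R$1,053.60 + 19.26% × R$3,435.00 = R$1,715.18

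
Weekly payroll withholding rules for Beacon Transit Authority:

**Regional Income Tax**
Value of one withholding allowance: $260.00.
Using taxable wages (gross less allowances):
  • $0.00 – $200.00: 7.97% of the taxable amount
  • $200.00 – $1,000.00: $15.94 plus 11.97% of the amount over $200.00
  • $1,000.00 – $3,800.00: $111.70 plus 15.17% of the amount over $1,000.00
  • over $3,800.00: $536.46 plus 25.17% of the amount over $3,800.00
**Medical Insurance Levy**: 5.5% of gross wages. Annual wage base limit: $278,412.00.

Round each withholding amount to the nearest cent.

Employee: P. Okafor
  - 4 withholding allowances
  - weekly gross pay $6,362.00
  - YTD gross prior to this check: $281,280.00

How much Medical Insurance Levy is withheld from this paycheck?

$0.00

Medical Insurance Levy: YTD $281,280.00 ≥ cap $278,412.00 → $0.00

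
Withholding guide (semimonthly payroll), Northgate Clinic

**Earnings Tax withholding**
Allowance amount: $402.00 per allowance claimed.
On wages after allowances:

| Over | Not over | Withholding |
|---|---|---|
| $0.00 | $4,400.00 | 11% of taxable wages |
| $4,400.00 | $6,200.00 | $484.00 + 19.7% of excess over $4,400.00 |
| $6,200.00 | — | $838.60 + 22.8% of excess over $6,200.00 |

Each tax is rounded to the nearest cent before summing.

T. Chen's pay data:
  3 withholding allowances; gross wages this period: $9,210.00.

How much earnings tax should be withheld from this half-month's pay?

Earnings Tax: taxable = $9,210.00 − 3×$402.00 = $8,004.00
  $838.60 + 22.8% × ($8,004.00 − $6,200.00) = $838.60 + 22.8% × $1,804.00 = $1,249.91

$1,249.91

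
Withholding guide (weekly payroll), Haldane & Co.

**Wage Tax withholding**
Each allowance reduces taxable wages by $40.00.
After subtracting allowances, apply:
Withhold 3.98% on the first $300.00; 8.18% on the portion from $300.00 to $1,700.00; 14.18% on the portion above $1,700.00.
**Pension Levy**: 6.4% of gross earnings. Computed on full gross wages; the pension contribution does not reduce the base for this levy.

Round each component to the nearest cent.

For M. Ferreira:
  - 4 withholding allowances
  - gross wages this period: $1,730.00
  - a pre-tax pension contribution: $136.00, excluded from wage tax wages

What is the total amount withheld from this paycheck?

$215.42

Wage Tax: taxable = $1,730.00 − $136.00 − 4×$40.00 = $1,434.00
  $11.94 + 8.18% × ($1,434.00 − $300.00) = $11.94 + 8.18% × $1,134.00 = $104.70
Pension Levy: 6.4% × $1,730.00 = $110.72
Total: $104.70 + $110.72 = $215.42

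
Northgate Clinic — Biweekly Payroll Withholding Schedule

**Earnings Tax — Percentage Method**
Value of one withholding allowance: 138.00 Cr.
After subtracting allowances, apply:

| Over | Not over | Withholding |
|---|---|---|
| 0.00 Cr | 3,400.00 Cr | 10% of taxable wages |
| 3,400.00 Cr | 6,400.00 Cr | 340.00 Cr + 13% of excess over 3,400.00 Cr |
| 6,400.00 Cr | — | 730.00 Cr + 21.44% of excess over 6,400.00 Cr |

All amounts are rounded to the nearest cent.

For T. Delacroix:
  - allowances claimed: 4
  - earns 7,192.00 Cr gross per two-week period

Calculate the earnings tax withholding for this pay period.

Earnings Tax: taxable = 7,192.00 Cr − 4×138.00 Cr = 6,640.00 Cr
  730.00 Cr + 21.44% × (6,640.00 Cr − 6,400.00 Cr) = 730.00 Cr + 21.44% × 240.00 Cr = 781.46 Cr

781.46 Cr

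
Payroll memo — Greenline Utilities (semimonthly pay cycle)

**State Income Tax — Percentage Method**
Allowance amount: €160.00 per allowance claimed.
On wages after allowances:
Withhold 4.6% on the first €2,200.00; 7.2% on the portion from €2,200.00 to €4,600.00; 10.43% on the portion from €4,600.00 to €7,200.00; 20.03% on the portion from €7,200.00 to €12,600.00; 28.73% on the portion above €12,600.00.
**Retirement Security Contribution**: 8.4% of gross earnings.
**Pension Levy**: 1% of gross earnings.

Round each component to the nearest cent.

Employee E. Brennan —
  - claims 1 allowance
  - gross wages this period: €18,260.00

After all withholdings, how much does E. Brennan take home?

€13,336.61

State Income Tax: taxable = €18,260.00 − 1×€160.00 = €18,100.00
  €1,626.80 + 28.73% × (€18,100.00 − €12,600.00) = €1,626.80 + 28.73% × €5,500.00 = €3,206.95
Retirement Security Contribution: 8.4% × €18,260.00 = €1,533.84
Pension Levy: 1% × €18,260.00 = €182.60
Total withheld: €3,206.95 + €1,533.84 + €182.60 = €4,923.39
Net pay: €18,260.00 − €4,923.39 = €13,336.61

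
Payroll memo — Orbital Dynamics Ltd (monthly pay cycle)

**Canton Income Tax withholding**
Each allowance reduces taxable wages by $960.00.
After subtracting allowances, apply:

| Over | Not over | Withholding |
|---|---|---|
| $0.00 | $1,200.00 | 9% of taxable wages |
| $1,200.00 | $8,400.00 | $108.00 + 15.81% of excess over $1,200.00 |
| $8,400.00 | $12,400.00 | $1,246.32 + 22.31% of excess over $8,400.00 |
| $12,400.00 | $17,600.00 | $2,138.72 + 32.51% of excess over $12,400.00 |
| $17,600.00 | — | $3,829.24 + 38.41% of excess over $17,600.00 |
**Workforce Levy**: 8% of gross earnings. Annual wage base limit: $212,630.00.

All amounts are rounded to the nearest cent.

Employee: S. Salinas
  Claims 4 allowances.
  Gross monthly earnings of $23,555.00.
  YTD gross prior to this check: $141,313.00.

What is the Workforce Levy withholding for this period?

$1,884.40

Workforce Levy: 8% × $23,555.00 = $1,884.40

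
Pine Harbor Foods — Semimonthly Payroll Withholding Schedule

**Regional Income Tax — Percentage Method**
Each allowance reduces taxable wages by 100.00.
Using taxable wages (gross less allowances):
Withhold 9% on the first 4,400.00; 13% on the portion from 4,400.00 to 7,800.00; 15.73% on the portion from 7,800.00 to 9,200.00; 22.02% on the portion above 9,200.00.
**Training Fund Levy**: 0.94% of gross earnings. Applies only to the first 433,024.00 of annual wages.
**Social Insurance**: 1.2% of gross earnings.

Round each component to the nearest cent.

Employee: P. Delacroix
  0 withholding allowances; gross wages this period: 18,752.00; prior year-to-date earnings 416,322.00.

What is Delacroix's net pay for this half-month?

Regional Income Tax: taxable = 18,752.00
  1,058.22 + 22.02% × (18,752.00 − 9,200.00) = 1,058.22 + 22.02% × 9,552.00 = 3,161.57
Training Fund Levy: cap 433,024.00 − YTD 416,322.00 = 16,702.00 subject; 0.94% × 16,702.00 = 157.00
Social Insurance: 1.2% × 18,752.00 = 225.02
Total withheld: 3,161.57 + 157.00 + 225.02 = 3,543.59
Net pay: 18,752.00 − 3,543.59 = 15,208.41

15,208.41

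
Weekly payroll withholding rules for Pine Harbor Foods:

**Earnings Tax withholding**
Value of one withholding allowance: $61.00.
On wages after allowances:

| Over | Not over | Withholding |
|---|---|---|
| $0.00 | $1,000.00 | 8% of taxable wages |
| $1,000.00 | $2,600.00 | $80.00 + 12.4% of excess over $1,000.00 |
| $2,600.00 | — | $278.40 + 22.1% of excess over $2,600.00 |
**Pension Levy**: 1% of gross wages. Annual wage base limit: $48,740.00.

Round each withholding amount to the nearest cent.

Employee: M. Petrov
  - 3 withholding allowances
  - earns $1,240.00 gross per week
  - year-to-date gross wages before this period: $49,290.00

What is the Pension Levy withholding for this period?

Pension Levy: YTD $49,290.00 ≥ cap $48,740.00 → $0.00

$0.00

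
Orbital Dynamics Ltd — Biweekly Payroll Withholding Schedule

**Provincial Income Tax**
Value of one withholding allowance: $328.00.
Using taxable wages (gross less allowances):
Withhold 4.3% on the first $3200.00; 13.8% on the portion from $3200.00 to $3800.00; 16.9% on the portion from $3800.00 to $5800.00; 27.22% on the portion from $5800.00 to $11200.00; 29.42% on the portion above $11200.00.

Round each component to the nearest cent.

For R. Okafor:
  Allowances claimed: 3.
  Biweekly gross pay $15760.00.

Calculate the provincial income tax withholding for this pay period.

$3080.34

Provincial Income Tax: taxable = $15760.00 − 3×$328.00 = $14776.00
  $2028.28 + 29.42% × ($14776.00 − $11200.00) = $2028.28 + 29.42% × $3576.00 = $3080.34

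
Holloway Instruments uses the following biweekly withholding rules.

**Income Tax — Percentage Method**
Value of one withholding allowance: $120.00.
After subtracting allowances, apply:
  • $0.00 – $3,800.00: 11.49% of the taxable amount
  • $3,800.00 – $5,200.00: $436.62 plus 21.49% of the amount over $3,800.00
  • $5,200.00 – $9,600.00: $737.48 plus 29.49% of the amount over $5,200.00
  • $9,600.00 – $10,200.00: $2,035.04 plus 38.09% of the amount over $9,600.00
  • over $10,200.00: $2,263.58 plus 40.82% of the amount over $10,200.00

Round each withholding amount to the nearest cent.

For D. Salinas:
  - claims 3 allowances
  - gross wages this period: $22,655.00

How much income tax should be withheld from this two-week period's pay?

$7,200.76

Income Tax: taxable = $22,655.00 − 3×$120.00 = $22,295.00
  $2,263.58 + 40.82% × ($22,295.00 − $10,200.00) = $2,263.58 + 40.82% × $12,095.00 = $7,200.76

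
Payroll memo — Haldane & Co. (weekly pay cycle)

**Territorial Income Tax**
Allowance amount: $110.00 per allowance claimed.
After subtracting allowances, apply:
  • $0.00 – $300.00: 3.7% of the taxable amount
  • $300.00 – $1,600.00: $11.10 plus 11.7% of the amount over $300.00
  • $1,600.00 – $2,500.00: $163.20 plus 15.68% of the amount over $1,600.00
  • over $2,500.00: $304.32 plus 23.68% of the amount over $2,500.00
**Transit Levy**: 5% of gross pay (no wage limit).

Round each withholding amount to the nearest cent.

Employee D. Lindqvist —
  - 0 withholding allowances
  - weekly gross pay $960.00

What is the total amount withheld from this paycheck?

Territorial Income Tax: taxable = $960.00
  $11.10 + 11.7% × ($960.00 − $300.00) = $11.10 + 11.7% × $660.00 = $88.32
Transit Levy: 5% × $960.00 = $48.00
Total: $88.32 + $48.00 = $136.32

$136.32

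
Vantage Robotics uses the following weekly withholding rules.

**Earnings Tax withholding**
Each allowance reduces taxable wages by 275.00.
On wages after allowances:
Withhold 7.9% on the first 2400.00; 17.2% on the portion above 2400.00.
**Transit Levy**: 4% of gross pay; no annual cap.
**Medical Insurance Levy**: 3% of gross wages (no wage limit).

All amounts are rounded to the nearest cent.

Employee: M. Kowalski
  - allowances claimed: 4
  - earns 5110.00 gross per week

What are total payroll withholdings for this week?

824.22

Earnings Tax: taxable = 5110.00 − 4×275.00 = 4010.00
  189.60 + 17.2% × (4010.00 − 2400.00) = 189.60 + 17.2% × 1610.00 = 466.52
Transit Levy: 4% × 5110.00 = 204.40
Medical Insurance Levy: 3% × 5110.00 = 153.30
Total: 466.52 + 204.40 + 153.30 = 824.22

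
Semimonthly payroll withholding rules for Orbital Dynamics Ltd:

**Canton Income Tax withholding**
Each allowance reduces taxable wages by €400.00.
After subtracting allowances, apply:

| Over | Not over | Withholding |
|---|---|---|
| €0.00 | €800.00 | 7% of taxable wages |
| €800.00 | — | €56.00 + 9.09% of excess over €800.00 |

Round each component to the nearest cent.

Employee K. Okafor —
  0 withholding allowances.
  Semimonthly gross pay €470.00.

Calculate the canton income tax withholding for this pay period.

€32.90

Canton Income Tax: taxable = €470.00
  7% × €470.00 = €32.90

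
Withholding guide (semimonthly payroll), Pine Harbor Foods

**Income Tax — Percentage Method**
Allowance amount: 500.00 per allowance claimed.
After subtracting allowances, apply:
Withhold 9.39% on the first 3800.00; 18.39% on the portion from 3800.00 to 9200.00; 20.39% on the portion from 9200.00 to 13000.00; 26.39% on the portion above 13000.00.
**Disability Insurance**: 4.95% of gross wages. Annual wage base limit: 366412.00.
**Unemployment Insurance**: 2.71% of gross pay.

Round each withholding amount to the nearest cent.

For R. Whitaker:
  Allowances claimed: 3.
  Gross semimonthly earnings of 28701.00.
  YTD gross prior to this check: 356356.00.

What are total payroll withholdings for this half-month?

7147.91

Income Tax: taxable = 28701.00 − 3×500.00 = 27201.00
  2124.70 + 26.39% × (27201.00 − 13000.00) = 2124.70 + 26.39% × 14201.00 = 5872.34
Disability Insurance: cap 366412.00 − YTD 356356.00 = 10056.00 subject; 4.95% × 10056.00 = 497.77
Unemployment Insurance: 2.71% × 28701.00 = 777.80
Total: 5872.34 + 497.77 + 777.80 = 7147.91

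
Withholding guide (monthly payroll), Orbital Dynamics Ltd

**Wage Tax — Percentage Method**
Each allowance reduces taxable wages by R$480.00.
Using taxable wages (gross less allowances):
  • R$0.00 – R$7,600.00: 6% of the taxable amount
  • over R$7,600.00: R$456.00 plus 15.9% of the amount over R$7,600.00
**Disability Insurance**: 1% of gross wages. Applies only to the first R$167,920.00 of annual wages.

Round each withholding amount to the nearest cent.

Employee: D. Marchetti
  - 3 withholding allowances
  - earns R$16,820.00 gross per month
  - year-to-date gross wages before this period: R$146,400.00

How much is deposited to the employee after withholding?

Wage Tax: taxable = R$16,820.00 − 3×R$480.00 = R$15,380.00
  R$456.00 + 15.9% × (R$15,380.00 − R$7,600.00) = R$456.00 + 15.9% × R$7,780.00 = R$1,693.02
Disability Insurance: 1% × R$16,820.00 = R$168.20
Total withheld: R$1,693.02 + R$168.20 = R$1,861.22
Net pay: R$16,820.00 − R$1,861.22 = R$14,958.78

R$14,958.78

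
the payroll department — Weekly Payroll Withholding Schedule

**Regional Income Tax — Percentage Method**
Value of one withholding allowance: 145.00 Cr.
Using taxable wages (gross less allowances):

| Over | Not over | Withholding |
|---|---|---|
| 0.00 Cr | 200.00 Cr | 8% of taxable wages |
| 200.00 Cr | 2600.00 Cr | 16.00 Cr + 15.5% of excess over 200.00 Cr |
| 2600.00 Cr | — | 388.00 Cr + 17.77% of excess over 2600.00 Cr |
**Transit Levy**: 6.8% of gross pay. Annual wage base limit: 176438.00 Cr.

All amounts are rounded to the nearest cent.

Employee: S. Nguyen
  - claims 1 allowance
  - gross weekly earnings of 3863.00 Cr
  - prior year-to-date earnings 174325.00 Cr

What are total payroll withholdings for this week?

730.35 Cr

Regional Income Tax: taxable = 3863.00 Cr − 1×145.00 Cr = 3718.00 Cr
  388.00 Cr + 17.77% × (3718.00 Cr − 2600.00 Cr) = 388.00 Cr + 17.77% × 1118.00 Cr = 586.67 Cr
Transit Levy: cap 176438.00 Cr − YTD 174325.00 Cr = 2113.00 Cr subject; 6.8% × 2113.00 Cr = 143.68 Cr
Total: 586.67 Cr + 143.68 Cr = 730.35 Cr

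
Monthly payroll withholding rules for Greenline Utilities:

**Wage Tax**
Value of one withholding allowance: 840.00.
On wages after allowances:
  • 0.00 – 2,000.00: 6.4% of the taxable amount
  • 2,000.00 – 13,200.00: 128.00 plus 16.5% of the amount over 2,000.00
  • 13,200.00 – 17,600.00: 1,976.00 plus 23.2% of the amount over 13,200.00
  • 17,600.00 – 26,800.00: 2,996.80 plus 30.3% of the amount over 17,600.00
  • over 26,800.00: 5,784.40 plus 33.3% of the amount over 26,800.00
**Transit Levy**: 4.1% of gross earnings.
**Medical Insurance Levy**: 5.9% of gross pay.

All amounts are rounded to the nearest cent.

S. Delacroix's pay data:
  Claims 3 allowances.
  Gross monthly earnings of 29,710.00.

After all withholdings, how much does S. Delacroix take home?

20,824.73

Wage Tax: taxable = 29,710.00 − 3×840.00 = 27,190.00
  5,784.40 + 33.3% × (27,190.00 − 26,800.00) = 5,784.40 + 33.3% × 390.00 = 5,914.27
Transit Levy: 4.1% × 29,710.00 = 1,218.11
Medical Insurance Levy: 5.9% × 29,710.00 = 1,752.89
Total withheld: 5,914.27 + 1,218.11 + 1,752.89 = 8,885.27
Net pay: 29,710.00 − 8,885.27 = 20,824.73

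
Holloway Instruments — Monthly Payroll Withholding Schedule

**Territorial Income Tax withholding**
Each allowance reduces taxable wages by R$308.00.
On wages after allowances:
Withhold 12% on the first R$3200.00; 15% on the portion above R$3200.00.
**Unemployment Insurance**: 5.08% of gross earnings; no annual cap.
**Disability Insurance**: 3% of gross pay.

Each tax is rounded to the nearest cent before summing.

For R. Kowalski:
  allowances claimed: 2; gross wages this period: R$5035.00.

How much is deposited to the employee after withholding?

R$4061.32

Territorial Income Tax: taxable = R$5035.00 − 2×R$308.00 = R$4419.00
  R$384.00 + 15% × (R$4419.00 − R$3200.00) = R$384.00 + 15% × R$1219.00 = R$566.85
Unemployment Insurance: 5.08% × R$5035.00 = R$255.78
Disability Insurance: 3% × R$5035.00 = R$151.05
Total withheld: R$566.85 + R$255.78 + R$151.05 = R$973.68
Net pay: R$5035.00 − R$973.68 = R$4061.32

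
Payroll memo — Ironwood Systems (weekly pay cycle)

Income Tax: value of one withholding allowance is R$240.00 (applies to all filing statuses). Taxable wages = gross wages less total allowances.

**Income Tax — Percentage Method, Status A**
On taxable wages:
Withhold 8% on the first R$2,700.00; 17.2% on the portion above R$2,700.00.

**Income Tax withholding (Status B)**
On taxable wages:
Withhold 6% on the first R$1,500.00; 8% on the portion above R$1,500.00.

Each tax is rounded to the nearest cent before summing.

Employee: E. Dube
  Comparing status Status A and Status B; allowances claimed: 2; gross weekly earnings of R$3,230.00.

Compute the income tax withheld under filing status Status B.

Income Tax (Status B): taxable = R$3,230.00 − 2×R$240.00 = R$2,750.00
  R$90.00 + 8% × (R$2,750.00 − R$1,500.00) = R$90.00 + 8% × R$1,250.00 = R$190.00

R$190.00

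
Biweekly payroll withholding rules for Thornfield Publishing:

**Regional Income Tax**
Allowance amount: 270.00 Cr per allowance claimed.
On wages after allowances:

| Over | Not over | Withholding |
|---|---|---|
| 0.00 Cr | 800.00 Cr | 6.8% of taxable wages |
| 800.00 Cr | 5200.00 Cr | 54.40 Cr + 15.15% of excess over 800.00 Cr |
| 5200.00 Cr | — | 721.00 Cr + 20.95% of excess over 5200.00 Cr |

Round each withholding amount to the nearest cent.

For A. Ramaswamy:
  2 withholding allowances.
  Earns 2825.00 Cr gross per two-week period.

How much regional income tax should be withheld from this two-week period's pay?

279.38 Cr

Regional Income Tax: taxable = 2825.00 Cr − 2×270.00 Cr = 2285.00 Cr
  54.40 Cr + 15.15% × (2285.00 Cr − 800.00 Cr) = 54.40 Cr + 15.15% × 1485.00 Cr = 279.38 Cr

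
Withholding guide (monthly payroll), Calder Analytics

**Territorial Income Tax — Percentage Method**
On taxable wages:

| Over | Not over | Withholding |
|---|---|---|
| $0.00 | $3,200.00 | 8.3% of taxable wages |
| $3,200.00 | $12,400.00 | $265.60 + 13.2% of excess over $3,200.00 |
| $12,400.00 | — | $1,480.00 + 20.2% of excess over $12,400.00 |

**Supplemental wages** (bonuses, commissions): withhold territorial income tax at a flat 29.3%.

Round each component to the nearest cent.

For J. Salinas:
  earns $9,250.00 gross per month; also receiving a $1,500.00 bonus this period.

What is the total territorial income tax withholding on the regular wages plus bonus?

$1,503.70

Territorial Income Tax: taxable = $9,250.00
  $265.60 + 13.2% × ($9,250.00 − $3,200.00) = $265.60 + 13.2% × $6,050.00 = $1,064.20
Supplemental (29.3% flat on bonus): 29.3% × $1,500.00 = $439.50
Total territorial income tax: $1,064.20 + $439.50 = $1,503.70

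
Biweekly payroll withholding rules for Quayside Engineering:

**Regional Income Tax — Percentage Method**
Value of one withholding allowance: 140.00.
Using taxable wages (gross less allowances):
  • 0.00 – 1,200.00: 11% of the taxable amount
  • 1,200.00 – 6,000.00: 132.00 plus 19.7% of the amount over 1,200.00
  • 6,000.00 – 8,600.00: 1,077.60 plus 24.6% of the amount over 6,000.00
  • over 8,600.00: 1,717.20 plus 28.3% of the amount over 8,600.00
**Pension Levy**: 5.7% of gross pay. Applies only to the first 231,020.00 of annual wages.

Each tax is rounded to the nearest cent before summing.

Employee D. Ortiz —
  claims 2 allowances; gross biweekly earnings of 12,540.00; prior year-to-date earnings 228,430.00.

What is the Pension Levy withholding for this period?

147.63

Pension Levy: cap 231,020.00 − YTD 228,430.00 = 2,590.00 subject; 5.7% × 2,590.00 = 147.63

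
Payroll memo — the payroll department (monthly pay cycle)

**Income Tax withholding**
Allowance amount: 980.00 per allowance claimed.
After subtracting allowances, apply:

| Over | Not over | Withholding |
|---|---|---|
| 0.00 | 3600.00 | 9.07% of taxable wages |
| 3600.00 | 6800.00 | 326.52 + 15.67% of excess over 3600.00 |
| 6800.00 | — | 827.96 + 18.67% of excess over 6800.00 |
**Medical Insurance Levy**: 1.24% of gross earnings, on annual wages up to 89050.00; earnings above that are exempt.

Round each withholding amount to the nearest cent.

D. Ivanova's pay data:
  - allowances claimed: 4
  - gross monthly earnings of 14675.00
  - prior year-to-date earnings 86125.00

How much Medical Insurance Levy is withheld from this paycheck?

Medical Insurance Levy: cap 89050.00 − YTD 86125.00 = 2925.00 subject; 1.24% × 2925.00 = 36.27

36.27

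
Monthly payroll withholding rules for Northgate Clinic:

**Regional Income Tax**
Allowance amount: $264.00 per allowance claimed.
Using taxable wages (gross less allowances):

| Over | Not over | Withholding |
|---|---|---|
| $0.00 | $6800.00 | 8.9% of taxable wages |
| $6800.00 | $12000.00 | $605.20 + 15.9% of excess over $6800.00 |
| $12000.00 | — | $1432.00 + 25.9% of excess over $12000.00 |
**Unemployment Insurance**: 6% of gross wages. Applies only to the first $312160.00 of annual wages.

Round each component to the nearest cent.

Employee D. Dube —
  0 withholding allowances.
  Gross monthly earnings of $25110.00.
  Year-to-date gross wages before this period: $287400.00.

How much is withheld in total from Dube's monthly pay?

$6313.09

Regional Income Tax: taxable = $25110.00
  $1432.00 + 25.9% × ($25110.00 − $12000.00) = $1432.00 + 25.9% × $13110.00 = $4827.49
Unemployment Insurance: cap $312160.00 − YTD $287400.00 = $24760.00 subject; 6% × $24760.00 = $1485.60
Total: $4827.49 + $1485.60 = $6313.09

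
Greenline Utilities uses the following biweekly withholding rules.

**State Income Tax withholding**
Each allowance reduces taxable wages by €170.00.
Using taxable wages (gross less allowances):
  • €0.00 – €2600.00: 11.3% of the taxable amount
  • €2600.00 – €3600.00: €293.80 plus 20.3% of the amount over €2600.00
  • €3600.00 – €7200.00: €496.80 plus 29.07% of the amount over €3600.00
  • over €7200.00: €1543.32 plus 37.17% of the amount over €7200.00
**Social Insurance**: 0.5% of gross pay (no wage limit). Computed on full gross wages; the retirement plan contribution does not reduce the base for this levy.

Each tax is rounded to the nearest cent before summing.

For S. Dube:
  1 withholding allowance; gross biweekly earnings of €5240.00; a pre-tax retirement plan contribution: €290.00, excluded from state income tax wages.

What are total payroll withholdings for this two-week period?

€866.03

State Income Tax: taxable = €5240.00 − €290.00 − 1×€170.00 = €4780.00
  €496.80 + 29.07% × (€4780.00 − €3600.00) = €496.80 + 29.07% × €1180.00 = €839.83
Social Insurance: 0.5% × €5240.00 = €26.20
Total: €839.83 + €26.20 = €866.03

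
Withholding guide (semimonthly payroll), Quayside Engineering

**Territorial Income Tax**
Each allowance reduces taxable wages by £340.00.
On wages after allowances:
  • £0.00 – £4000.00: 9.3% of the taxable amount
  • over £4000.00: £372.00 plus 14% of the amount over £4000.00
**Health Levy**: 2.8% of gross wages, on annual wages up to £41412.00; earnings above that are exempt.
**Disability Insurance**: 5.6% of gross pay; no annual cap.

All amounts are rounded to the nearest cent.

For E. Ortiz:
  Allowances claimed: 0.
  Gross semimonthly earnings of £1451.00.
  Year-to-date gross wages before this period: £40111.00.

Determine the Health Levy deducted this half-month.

Health Levy: cap £41412.00 − YTD £40111.00 = £1301.00 subject; 2.8% × £1301.00 = £36.43

£36.43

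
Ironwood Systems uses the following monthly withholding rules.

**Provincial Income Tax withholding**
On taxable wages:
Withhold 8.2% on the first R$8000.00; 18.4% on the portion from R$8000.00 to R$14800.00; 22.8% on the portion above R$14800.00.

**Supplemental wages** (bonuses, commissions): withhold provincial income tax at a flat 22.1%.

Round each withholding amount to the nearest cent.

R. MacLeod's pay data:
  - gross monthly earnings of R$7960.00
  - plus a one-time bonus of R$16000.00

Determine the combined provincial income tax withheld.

R$4188.72

Provincial Income Tax: taxable = R$7960.00
  8.2% × R$7960.00 = R$652.72
Supplemental (22.1% flat on bonus): 22.1% × R$16000.00 = R$3536.00
Total provincial income tax: R$652.72 + R$3536.00 = R$4188.72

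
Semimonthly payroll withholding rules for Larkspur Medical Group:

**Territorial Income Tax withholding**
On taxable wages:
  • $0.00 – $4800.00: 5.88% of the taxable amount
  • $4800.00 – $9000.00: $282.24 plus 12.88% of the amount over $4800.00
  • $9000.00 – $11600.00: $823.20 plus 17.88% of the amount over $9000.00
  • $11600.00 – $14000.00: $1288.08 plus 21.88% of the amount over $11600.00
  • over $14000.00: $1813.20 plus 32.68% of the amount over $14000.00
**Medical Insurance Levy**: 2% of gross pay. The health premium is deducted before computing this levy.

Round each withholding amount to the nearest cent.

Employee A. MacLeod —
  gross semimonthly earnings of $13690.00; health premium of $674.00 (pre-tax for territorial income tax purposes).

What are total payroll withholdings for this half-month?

$1858.22

Territorial Income Tax: taxable = $13690.00 − $674.00 = $13016.00
  $1288.08 + 21.88% × ($13016.00 − $11600.00) = $1288.08 + 21.88% × $1416.00 = $1597.90
Medical Insurance Levy: 2% × $13016.00 = $260.32
Total: $1597.90 + $260.32 = $1858.22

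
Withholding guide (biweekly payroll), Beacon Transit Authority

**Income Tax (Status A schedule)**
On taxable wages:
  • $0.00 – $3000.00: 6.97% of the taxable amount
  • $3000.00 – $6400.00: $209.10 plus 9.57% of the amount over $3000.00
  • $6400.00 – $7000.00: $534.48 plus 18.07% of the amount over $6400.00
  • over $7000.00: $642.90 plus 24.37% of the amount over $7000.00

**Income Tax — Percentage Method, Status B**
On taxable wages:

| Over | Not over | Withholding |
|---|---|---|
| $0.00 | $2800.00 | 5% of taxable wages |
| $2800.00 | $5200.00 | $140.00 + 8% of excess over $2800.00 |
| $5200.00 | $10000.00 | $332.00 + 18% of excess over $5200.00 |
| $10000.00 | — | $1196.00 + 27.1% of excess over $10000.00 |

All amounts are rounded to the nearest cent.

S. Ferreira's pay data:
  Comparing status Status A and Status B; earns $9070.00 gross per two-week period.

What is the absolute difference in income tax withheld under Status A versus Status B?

Income Tax (Status A): taxable = $9070.00
  $642.90 + 24.37% × ($9070.00 − $7000.00) = $642.90 + 24.37% × $2070.00 = $1147.36
Income Tax (Status B): taxable = $9070.00
  $332.00 + 18% × ($9070.00 − $5200.00) = $332.00 + 18% × $3870.00 = $1028.60
Difference: |$1147.36 − $1028.60| = $118.76 (higher under Status A)

$118.76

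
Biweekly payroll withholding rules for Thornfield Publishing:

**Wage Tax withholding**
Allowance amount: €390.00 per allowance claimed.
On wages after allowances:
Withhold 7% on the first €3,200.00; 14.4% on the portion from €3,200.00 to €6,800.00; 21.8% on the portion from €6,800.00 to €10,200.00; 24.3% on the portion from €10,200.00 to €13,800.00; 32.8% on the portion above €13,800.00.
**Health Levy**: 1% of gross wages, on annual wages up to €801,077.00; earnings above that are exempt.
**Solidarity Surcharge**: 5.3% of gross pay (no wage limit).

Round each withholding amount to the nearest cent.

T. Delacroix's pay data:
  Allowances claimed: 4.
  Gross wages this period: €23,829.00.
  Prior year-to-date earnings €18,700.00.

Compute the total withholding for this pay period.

€6,637.46

Wage Tax: taxable = €23,829.00 − 4×€390.00 = €22,269.00
  €2,358.40 + 32.8% × (€22,269.00 − €13,800.00) = €2,358.40 + 32.8% × €8,469.00 = €5,136.23
Health Levy: 1% × €23,829.00 = €238.29
Solidarity Surcharge: 5.3% × €23,829.00 = €1,262.94
Total: €5,136.23 + €238.29 + €1,262.94 = €6,637.46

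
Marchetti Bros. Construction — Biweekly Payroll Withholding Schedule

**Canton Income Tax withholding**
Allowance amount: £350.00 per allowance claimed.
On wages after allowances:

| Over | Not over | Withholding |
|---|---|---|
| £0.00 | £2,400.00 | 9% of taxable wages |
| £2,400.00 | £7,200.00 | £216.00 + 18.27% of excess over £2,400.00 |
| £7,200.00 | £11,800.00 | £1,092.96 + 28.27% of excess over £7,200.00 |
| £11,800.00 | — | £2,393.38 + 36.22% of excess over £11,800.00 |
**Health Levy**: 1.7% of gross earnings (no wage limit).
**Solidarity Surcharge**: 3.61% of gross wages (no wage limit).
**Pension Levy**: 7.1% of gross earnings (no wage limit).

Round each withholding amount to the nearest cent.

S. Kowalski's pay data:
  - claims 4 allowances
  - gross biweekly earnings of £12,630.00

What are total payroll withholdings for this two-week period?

Canton Income Tax: taxable = £12,630.00 − 4×£350.00 = £11,230.00
  £1,092.96 + 28.27% × (£11,230.00 − £7,200.00) = £1,092.96 + 28.27% × £4,030.00 = £2,232.24
Health Levy: 1.7% × £12,630.00 = £214.71
Solidarity Surcharge: 3.61% × £12,630.00 = £455.94
Pension Levy: 7.1% × £12,630.00 = £896.73
Total: £2,232.24 + £214.71 + £455.94 + £896.73 = £3,799.62

£3,799.62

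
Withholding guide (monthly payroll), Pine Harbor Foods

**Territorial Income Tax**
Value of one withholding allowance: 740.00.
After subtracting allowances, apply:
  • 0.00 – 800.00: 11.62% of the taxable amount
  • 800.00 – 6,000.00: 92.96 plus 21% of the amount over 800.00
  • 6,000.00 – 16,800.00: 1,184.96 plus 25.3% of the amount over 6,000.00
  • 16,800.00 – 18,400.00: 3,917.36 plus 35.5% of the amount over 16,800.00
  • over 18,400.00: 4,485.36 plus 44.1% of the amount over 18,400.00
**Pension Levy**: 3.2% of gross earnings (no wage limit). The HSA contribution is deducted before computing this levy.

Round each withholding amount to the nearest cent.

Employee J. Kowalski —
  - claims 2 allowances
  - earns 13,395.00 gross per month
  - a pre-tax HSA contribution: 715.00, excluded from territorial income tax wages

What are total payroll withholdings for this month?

Territorial Income Tax: taxable = 13,395.00 − 715.00 − 2×740.00 = 11,200.00
  1,184.96 + 25.3% × (11,200.00 − 6,000.00) = 1,184.96 + 25.3% × 5,200.00 = 2,500.56
Pension Levy: 3.2% × 12,680.00 = 405.76
Total: 2,500.56 + 405.76 = 2,906.32

2,906.32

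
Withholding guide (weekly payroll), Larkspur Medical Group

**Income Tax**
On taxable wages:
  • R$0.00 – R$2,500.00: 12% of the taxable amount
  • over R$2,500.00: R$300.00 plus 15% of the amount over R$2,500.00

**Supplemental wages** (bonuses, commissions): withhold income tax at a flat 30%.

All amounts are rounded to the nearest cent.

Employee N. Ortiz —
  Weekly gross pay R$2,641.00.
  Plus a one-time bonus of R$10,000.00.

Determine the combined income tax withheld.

R$3,321.15

Income Tax: taxable = R$2,641.00
  R$300.00 + 15% × (R$2,641.00 − R$2,500.00) = R$300.00 + 15% × R$141.00 = R$321.15
Supplemental (30% flat on bonus): 30% × R$10,000.00 = R$3,000.00
Total income tax: R$321.15 + R$3,000.00 = R$3,321.15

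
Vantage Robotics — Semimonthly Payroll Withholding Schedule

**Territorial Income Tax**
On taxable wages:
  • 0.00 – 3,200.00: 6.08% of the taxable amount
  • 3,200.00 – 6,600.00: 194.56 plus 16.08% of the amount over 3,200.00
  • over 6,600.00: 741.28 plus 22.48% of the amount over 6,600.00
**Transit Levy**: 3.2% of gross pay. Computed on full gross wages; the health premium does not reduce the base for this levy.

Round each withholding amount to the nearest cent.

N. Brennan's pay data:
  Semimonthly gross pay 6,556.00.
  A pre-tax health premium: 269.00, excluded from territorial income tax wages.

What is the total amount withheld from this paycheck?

Territorial Income Tax: taxable = 6,556.00 − 269.00 = 6,287.00
  194.56 + 16.08% × (6,287.00 − 3,200.00) = 194.56 + 16.08% × 3,087.00 = 690.95
Transit Levy: 3.2% × 6,556.00 = 209.79
Total: 690.95 + 209.79 = 900.74

900.74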